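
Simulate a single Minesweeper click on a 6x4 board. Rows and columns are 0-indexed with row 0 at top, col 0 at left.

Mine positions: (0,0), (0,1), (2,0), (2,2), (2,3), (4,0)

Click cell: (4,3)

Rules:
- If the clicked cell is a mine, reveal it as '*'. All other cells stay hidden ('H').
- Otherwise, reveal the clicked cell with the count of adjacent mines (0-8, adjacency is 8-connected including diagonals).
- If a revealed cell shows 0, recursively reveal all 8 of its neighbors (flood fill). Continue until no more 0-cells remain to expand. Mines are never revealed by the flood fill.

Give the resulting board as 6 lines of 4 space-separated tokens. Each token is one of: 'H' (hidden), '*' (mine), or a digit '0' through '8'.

H H H H
H H H H
H H H H
H 3 2 2
H 1 0 0
H 1 0 0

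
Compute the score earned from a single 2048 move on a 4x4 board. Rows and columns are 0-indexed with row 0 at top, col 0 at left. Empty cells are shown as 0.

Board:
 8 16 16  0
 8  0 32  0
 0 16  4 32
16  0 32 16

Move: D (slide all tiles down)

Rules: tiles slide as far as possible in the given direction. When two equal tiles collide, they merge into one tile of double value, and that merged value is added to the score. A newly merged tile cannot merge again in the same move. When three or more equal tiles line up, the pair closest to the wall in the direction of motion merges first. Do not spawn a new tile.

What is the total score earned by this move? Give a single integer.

Answer: 48

Derivation:
Slide down:
col 0: [8, 8, 0, 16] -> [0, 0, 16, 16]  score +16 (running 16)
col 1: [16, 0, 16, 0] -> [0, 0, 0, 32]  score +32 (running 48)
col 2: [16, 32, 4, 32] -> [16, 32, 4, 32]  score +0 (running 48)
col 3: [0, 0, 32, 16] -> [0, 0, 32, 16]  score +0 (running 48)
Board after move:
 0  0 16  0
 0  0 32  0
16  0  4 32
16 32 32 16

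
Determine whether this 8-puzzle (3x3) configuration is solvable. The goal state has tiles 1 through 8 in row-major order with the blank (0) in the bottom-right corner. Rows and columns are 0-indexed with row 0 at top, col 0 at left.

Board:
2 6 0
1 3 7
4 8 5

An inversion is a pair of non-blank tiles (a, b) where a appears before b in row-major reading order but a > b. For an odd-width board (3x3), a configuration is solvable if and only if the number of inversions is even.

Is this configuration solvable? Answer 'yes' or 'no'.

Inversions (pairs i<j in row-major order where tile[i] > tile[j] > 0): 8
8 is even, so the puzzle is solvable.

Answer: yes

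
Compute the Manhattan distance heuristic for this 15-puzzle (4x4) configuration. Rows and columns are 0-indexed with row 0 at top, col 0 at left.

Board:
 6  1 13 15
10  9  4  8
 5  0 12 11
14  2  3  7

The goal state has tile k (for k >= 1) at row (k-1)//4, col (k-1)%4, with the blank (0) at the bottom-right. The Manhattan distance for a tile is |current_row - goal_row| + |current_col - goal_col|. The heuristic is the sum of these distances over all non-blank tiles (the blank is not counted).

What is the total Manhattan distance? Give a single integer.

Tile 6: at (0,0), goal (1,1), distance |0-1|+|0-1| = 2
Tile 1: at (0,1), goal (0,0), distance |0-0|+|1-0| = 1
Tile 13: at (0,2), goal (3,0), distance |0-3|+|2-0| = 5
Tile 15: at (0,3), goal (3,2), distance |0-3|+|3-2| = 4
Tile 10: at (1,0), goal (2,1), distance |1-2|+|0-1| = 2
Tile 9: at (1,1), goal (2,0), distance |1-2|+|1-0| = 2
Tile 4: at (1,2), goal (0,3), distance |1-0|+|2-3| = 2
Tile 8: at (1,3), goal (1,3), distance |1-1|+|3-3| = 0
Tile 5: at (2,0), goal (1,0), distance |2-1|+|0-0| = 1
Tile 12: at (2,2), goal (2,3), distance |2-2|+|2-3| = 1
Tile 11: at (2,3), goal (2,2), distance |2-2|+|3-2| = 1
Tile 14: at (3,0), goal (3,1), distance |3-3|+|0-1| = 1
Tile 2: at (3,1), goal (0,1), distance |3-0|+|1-1| = 3
Tile 3: at (3,2), goal (0,2), distance |3-0|+|2-2| = 3
Tile 7: at (3,3), goal (1,2), distance |3-1|+|3-2| = 3
Sum: 2 + 1 + 5 + 4 + 2 + 2 + 2 + 0 + 1 + 1 + 1 + 1 + 3 + 3 + 3 = 31

Answer: 31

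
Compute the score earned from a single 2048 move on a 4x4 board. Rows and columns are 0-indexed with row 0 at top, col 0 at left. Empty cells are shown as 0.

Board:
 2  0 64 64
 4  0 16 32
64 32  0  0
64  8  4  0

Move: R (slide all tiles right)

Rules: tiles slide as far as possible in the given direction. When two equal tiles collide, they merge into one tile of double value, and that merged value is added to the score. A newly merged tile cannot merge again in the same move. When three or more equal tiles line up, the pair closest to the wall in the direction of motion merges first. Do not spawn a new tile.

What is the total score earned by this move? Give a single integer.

Answer: 128

Derivation:
Slide right:
row 0: [2, 0, 64, 64] -> [0, 0, 2, 128]  score +128 (running 128)
row 1: [4, 0, 16, 32] -> [0, 4, 16, 32]  score +0 (running 128)
row 2: [64, 32, 0, 0] -> [0, 0, 64, 32]  score +0 (running 128)
row 3: [64, 8, 4, 0] -> [0, 64, 8, 4]  score +0 (running 128)
Board after move:
  0   0   2 128
  0   4  16  32
  0   0  64  32
  0  64   8   4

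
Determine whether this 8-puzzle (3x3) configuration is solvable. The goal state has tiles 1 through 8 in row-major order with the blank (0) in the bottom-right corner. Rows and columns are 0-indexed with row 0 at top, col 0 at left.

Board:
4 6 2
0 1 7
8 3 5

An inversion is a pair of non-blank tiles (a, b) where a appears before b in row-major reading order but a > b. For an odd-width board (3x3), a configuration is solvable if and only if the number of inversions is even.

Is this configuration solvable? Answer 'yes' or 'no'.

Answer: yes

Derivation:
Inversions (pairs i<j in row-major order where tile[i] > tile[j] > 0): 12
12 is even, so the puzzle is solvable.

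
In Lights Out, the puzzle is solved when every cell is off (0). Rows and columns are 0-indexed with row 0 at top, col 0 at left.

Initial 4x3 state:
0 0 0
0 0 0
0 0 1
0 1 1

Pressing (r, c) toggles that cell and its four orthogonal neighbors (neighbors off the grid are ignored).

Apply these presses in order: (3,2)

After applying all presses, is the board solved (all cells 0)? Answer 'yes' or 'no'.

Answer: yes

Derivation:
After press 1 at (3,2):
0 0 0
0 0 0
0 0 0
0 0 0

Lights still on: 0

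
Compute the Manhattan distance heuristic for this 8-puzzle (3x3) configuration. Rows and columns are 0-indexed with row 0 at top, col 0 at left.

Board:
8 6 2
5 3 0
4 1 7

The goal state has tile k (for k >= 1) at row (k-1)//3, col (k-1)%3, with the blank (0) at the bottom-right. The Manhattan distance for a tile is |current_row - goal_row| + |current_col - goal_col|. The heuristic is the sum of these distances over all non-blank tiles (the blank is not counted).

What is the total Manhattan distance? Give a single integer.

Tile 8: (0,0)->(2,1) = 3
Tile 6: (0,1)->(1,2) = 2
Tile 2: (0,2)->(0,1) = 1
Tile 5: (1,0)->(1,1) = 1
Tile 3: (1,1)->(0,2) = 2
Tile 4: (2,0)->(1,0) = 1
Tile 1: (2,1)->(0,0) = 3
Tile 7: (2,2)->(2,0) = 2
Sum: 3 + 2 + 1 + 1 + 2 + 1 + 3 + 2 = 15

Answer: 15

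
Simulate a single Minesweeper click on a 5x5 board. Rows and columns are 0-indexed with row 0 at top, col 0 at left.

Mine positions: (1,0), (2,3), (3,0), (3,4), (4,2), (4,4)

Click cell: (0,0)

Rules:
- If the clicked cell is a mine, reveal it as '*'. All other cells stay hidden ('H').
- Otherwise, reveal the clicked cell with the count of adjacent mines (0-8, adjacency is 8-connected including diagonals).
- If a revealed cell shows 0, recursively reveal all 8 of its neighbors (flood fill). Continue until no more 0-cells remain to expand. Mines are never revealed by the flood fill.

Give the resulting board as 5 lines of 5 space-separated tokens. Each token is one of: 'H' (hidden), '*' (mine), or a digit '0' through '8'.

1 H H H H
H H H H H
H H H H H
H H H H H
H H H H H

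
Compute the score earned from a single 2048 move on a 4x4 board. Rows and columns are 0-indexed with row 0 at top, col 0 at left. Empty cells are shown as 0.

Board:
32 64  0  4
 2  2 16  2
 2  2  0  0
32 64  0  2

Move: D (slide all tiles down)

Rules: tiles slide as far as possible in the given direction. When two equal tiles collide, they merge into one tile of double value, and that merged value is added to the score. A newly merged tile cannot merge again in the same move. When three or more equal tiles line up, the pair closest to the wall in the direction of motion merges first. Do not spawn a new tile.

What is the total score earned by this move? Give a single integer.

Slide down:
col 0: [32, 2, 2, 32] -> [0, 32, 4, 32]  score +4 (running 4)
col 1: [64, 2, 2, 64] -> [0, 64, 4, 64]  score +4 (running 8)
col 2: [0, 16, 0, 0] -> [0, 0, 0, 16]  score +0 (running 8)
col 3: [4, 2, 0, 2] -> [0, 0, 4, 4]  score +4 (running 12)
Board after move:
 0  0  0  0
32 64  0  0
 4  4  0  4
32 64 16  4

Answer: 12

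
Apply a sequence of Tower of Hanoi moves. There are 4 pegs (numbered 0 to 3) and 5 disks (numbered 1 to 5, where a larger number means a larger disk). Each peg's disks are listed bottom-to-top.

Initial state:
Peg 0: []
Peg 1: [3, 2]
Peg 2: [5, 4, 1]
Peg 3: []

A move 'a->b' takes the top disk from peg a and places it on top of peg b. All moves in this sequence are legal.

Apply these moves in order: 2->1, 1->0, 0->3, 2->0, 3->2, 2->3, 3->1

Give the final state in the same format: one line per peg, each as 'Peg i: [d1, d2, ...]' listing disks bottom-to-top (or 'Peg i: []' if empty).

After move 1 (2->1):
Peg 0: []
Peg 1: [3, 2, 1]
Peg 2: [5, 4]
Peg 3: []

After move 2 (1->0):
Peg 0: [1]
Peg 1: [3, 2]
Peg 2: [5, 4]
Peg 3: []

After move 3 (0->3):
Peg 0: []
Peg 1: [3, 2]
Peg 2: [5, 4]
Peg 3: [1]

After move 4 (2->0):
Peg 0: [4]
Peg 1: [3, 2]
Peg 2: [5]
Peg 3: [1]

After move 5 (3->2):
Peg 0: [4]
Peg 1: [3, 2]
Peg 2: [5, 1]
Peg 3: []

After move 6 (2->3):
Peg 0: [4]
Peg 1: [3, 2]
Peg 2: [5]
Peg 3: [1]

After move 7 (3->1):
Peg 0: [4]
Peg 1: [3, 2, 1]
Peg 2: [5]
Peg 3: []

Answer: Peg 0: [4]
Peg 1: [3, 2, 1]
Peg 2: [5]
Peg 3: []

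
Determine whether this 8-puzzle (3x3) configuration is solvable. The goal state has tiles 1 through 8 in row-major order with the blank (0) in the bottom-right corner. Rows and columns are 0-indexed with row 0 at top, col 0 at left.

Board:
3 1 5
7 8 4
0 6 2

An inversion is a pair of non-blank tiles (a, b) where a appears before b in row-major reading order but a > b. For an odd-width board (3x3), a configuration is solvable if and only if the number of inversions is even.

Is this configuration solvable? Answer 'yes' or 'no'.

Answer: yes

Derivation:
Inversions (pairs i<j in row-major order where tile[i] > tile[j] > 0): 12
12 is even, so the puzzle is solvable.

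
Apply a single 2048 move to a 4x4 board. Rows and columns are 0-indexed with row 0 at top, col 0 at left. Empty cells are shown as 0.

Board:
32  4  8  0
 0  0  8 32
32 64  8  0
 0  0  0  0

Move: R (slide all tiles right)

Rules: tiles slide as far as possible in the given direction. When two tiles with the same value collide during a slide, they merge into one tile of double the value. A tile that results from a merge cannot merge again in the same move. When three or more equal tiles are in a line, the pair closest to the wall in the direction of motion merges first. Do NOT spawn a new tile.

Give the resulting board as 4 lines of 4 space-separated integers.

Slide right:
row 0: [32, 4, 8, 0] -> [0, 32, 4, 8]
row 1: [0, 0, 8, 32] -> [0, 0, 8, 32]
row 2: [32, 64, 8, 0] -> [0, 32, 64, 8]
row 3: [0, 0, 0, 0] -> [0, 0, 0, 0]

Answer:  0 32  4  8
 0  0  8 32
 0 32 64  8
 0  0  0  0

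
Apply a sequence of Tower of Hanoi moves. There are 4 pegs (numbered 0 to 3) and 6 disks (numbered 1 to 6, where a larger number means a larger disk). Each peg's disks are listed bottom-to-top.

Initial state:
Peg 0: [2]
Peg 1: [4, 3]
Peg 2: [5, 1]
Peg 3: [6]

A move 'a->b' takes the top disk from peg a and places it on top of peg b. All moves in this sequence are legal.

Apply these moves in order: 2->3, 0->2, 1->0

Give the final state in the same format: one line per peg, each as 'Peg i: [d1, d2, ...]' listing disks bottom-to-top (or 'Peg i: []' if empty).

After move 1 (2->3):
Peg 0: [2]
Peg 1: [4, 3]
Peg 2: [5]
Peg 3: [6, 1]

After move 2 (0->2):
Peg 0: []
Peg 1: [4, 3]
Peg 2: [5, 2]
Peg 3: [6, 1]

After move 3 (1->0):
Peg 0: [3]
Peg 1: [4]
Peg 2: [5, 2]
Peg 3: [6, 1]

Answer: Peg 0: [3]
Peg 1: [4]
Peg 2: [5, 2]
Peg 3: [6, 1]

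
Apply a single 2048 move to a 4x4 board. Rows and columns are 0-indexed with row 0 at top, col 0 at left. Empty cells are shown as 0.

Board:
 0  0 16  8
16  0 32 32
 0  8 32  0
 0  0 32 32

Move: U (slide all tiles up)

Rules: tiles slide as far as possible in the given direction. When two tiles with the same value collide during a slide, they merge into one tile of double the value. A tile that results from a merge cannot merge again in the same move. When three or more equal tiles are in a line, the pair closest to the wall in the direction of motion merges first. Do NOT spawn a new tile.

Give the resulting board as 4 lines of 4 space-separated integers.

Slide up:
col 0: [0, 16, 0, 0] -> [16, 0, 0, 0]
col 1: [0, 0, 8, 0] -> [8, 0, 0, 0]
col 2: [16, 32, 32, 32] -> [16, 64, 32, 0]
col 3: [8, 32, 0, 32] -> [8, 64, 0, 0]

Answer: 16  8 16  8
 0  0 64 64
 0  0 32  0
 0  0  0  0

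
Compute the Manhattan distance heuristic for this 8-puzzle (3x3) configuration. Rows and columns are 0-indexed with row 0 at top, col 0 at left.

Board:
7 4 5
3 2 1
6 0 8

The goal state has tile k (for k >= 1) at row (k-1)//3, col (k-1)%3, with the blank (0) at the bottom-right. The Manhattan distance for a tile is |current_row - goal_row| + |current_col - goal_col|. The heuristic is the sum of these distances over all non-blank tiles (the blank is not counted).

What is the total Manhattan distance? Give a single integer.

Answer: 17

Derivation:
Tile 7: at (0,0), goal (2,0), distance |0-2|+|0-0| = 2
Tile 4: at (0,1), goal (1,0), distance |0-1|+|1-0| = 2
Tile 5: at (0,2), goal (1,1), distance |0-1|+|2-1| = 2
Tile 3: at (1,0), goal (0,2), distance |1-0|+|0-2| = 3
Tile 2: at (1,1), goal (0,1), distance |1-0|+|1-1| = 1
Tile 1: at (1,2), goal (0,0), distance |1-0|+|2-0| = 3
Tile 6: at (2,0), goal (1,2), distance |2-1|+|0-2| = 3
Tile 8: at (2,2), goal (2,1), distance |2-2|+|2-1| = 1
Sum: 2 + 2 + 2 + 3 + 1 + 3 + 3 + 1 = 17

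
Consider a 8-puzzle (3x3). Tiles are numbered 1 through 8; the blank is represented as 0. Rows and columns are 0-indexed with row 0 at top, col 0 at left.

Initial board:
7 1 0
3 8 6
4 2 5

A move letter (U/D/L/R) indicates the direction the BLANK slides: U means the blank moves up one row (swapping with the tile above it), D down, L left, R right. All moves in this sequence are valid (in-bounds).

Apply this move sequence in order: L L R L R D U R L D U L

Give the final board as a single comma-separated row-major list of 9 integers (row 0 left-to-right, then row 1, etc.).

After move 1 (L):
7 0 1
3 8 6
4 2 5

After move 2 (L):
0 7 1
3 8 6
4 2 5

After move 3 (R):
7 0 1
3 8 6
4 2 5

After move 4 (L):
0 7 1
3 8 6
4 2 5

After move 5 (R):
7 0 1
3 8 6
4 2 5

After move 6 (D):
7 8 1
3 0 6
4 2 5

After move 7 (U):
7 0 1
3 8 6
4 2 5

After move 8 (R):
7 1 0
3 8 6
4 2 5

After move 9 (L):
7 0 1
3 8 6
4 2 5

After move 10 (D):
7 8 1
3 0 6
4 2 5

After move 11 (U):
7 0 1
3 8 6
4 2 5

After move 12 (L):
0 7 1
3 8 6
4 2 5

Answer: 0, 7, 1, 3, 8, 6, 4, 2, 5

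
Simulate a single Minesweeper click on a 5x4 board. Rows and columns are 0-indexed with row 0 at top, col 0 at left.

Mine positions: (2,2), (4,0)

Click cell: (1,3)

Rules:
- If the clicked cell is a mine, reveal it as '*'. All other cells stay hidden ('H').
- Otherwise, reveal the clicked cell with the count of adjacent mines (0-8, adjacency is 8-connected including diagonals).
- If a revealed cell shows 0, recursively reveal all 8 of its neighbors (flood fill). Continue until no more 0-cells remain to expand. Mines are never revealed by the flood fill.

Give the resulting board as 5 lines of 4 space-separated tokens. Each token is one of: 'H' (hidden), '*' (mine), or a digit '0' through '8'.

H H H H
H H H 1
H H H H
H H H H
H H H H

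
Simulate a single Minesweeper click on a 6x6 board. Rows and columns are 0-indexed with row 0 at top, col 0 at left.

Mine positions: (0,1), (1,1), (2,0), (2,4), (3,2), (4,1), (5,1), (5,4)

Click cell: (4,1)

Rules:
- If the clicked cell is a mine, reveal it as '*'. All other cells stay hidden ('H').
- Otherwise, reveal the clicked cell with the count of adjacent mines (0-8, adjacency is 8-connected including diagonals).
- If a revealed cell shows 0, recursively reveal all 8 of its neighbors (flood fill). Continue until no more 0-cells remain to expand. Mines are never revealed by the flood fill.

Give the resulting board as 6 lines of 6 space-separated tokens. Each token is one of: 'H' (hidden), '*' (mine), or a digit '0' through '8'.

H H H H H H
H H H H H H
H H H H H H
H H H H H H
H * H H H H
H H H H H H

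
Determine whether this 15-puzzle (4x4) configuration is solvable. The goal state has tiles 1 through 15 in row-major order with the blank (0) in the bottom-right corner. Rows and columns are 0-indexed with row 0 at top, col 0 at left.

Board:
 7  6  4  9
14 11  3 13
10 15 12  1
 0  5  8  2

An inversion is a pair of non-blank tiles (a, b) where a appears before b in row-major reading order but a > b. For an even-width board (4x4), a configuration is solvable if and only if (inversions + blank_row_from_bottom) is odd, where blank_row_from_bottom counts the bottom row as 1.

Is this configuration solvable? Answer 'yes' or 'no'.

Inversions: 57
Blank is in row 3 (0-indexed from top), which is row 1 counting from the bottom (bottom = 1).
57 + 1 = 58, which is even, so the puzzle is not solvable.

Answer: no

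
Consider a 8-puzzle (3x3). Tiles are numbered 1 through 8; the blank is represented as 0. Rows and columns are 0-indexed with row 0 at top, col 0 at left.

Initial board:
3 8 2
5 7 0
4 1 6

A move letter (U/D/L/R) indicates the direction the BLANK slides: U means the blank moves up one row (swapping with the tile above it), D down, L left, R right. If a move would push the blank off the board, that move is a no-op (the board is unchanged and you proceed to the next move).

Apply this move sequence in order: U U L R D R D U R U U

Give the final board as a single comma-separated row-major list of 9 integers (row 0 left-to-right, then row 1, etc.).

Answer: 3, 8, 0, 5, 7, 2, 4, 1, 6

Derivation:
After move 1 (U):
3 8 0
5 7 2
4 1 6

After move 2 (U):
3 8 0
5 7 2
4 1 6

After move 3 (L):
3 0 8
5 7 2
4 1 6

After move 4 (R):
3 8 0
5 7 2
4 1 6

After move 5 (D):
3 8 2
5 7 0
4 1 6

After move 6 (R):
3 8 2
5 7 0
4 1 6

After move 7 (D):
3 8 2
5 7 6
4 1 0

After move 8 (U):
3 8 2
5 7 0
4 1 6

After move 9 (R):
3 8 2
5 7 0
4 1 6

After move 10 (U):
3 8 0
5 7 2
4 1 6

After move 11 (U):
3 8 0
5 7 2
4 1 6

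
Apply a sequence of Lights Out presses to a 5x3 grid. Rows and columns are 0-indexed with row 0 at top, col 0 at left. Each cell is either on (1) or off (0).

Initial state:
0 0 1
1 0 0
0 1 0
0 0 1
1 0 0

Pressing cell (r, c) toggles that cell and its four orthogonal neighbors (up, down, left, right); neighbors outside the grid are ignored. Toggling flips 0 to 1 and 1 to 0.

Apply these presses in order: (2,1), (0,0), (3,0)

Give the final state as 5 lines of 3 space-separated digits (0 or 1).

Answer: 1 1 1
0 1 0
0 0 1
1 0 1
0 0 0

Derivation:
After press 1 at (2,1):
0 0 1
1 1 0
1 0 1
0 1 1
1 0 0

After press 2 at (0,0):
1 1 1
0 1 0
1 0 1
0 1 1
1 0 0

After press 3 at (3,0):
1 1 1
0 1 0
0 0 1
1 0 1
0 0 0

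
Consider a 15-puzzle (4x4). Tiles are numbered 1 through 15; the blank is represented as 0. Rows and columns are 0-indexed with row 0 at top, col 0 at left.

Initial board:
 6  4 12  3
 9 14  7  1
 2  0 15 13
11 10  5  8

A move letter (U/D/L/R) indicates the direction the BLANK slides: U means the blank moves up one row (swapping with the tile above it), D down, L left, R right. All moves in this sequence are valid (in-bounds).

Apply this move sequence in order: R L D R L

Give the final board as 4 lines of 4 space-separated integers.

Answer:  6  4 12  3
 9 14  7  1
 2 10 15 13
11  0  5  8

Derivation:
After move 1 (R):
 6  4 12  3
 9 14  7  1
 2 15  0 13
11 10  5  8

After move 2 (L):
 6  4 12  3
 9 14  7  1
 2  0 15 13
11 10  5  8

After move 3 (D):
 6  4 12  3
 9 14  7  1
 2 10 15 13
11  0  5  8

After move 4 (R):
 6  4 12  3
 9 14  7  1
 2 10 15 13
11  5  0  8

After move 5 (L):
 6  4 12  3
 9 14  7  1
 2 10 15 13
11  0  5  8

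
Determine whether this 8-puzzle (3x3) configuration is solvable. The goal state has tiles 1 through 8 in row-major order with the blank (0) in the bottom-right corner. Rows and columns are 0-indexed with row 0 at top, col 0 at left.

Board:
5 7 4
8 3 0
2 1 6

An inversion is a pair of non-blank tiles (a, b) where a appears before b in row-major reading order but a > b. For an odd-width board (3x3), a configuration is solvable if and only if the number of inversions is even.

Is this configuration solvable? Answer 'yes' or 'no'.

Inversions (pairs i<j in row-major order where tile[i] > tile[j] > 0): 19
19 is odd, so the puzzle is not solvable.

Answer: no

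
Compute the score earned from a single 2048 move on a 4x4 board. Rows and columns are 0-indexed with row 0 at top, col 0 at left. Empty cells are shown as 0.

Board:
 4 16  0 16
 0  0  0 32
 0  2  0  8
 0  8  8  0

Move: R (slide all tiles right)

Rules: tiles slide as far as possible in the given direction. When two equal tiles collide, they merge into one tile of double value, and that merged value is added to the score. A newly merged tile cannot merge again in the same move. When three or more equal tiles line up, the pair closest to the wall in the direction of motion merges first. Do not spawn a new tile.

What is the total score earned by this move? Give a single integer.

Answer: 48

Derivation:
Slide right:
row 0: [4, 16, 0, 16] -> [0, 0, 4, 32]  score +32 (running 32)
row 1: [0, 0, 0, 32] -> [0, 0, 0, 32]  score +0 (running 32)
row 2: [0, 2, 0, 8] -> [0, 0, 2, 8]  score +0 (running 32)
row 3: [0, 8, 8, 0] -> [0, 0, 0, 16]  score +16 (running 48)
Board after move:
 0  0  4 32
 0  0  0 32
 0  0  2  8
 0  0  0 16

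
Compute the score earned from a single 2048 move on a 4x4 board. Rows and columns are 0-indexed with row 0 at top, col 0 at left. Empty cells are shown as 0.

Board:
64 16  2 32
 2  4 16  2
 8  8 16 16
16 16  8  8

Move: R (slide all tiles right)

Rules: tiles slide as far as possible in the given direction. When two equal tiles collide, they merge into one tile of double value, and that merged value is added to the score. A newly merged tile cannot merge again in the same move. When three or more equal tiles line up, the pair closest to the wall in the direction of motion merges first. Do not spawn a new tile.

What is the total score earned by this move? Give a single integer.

Slide right:
row 0: [64, 16, 2, 32] -> [64, 16, 2, 32]  score +0 (running 0)
row 1: [2, 4, 16, 2] -> [2, 4, 16, 2]  score +0 (running 0)
row 2: [8, 8, 16, 16] -> [0, 0, 16, 32]  score +48 (running 48)
row 3: [16, 16, 8, 8] -> [0, 0, 32, 16]  score +48 (running 96)
Board after move:
64 16  2 32
 2  4 16  2
 0  0 16 32
 0  0 32 16

Answer: 96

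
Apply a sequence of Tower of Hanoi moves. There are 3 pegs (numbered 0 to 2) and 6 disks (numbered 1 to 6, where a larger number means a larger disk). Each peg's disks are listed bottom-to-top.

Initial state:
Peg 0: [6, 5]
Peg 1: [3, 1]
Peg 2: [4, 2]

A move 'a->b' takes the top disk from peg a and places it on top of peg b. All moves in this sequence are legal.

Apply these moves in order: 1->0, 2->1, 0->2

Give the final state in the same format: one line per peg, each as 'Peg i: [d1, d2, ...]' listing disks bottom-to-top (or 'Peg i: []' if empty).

After move 1 (1->0):
Peg 0: [6, 5, 1]
Peg 1: [3]
Peg 2: [4, 2]

After move 2 (2->1):
Peg 0: [6, 5, 1]
Peg 1: [3, 2]
Peg 2: [4]

After move 3 (0->2):
Peg 0: [6, 5]
Peg 1: [3, 2]
Peg 2: [4, 1]

Answer: Peg 0: [6, 5]
Peg 1: [3, 2]
Peg 2: [4, 1]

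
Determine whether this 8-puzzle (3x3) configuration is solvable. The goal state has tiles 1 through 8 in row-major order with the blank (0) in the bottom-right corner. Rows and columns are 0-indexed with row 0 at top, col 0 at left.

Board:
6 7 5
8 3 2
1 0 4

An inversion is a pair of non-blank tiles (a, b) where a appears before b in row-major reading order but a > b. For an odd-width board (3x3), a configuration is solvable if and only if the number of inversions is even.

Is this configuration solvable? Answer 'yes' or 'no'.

Answer: no

Derivation:
Inversions (pairs i<j in row-major order where tile[i] > tile[j] > 0): 21
21 is odd, so the puzzle is not solvable.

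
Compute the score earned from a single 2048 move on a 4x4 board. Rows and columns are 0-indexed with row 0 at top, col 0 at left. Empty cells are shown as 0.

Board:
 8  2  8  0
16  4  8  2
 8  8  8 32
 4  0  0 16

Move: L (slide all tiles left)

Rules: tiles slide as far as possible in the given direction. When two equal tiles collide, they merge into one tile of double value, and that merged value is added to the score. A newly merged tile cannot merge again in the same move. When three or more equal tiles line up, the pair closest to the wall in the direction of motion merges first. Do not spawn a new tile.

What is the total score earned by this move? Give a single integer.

Answer: 16

Derivation:
Slide left:
row 0: [8, 2, 8, 0] -> [8, 2, 8, 0]  score +0 (running 0)
row 1: [16, 4, 8, 2] -> [16, 4, 8, 2]  score +0 (running 0)
row 2: [8, 8, 8, 32] -> [16, 8, 32, 0]  score +16 (running 16)
row 3: [4, 0, 0, 16] -> [4, 16, 0, 0]  score +0 (running 16)
Board after move:
 8  2  8  0
16  4  8  2
16  8 32  0
 4 16  0  0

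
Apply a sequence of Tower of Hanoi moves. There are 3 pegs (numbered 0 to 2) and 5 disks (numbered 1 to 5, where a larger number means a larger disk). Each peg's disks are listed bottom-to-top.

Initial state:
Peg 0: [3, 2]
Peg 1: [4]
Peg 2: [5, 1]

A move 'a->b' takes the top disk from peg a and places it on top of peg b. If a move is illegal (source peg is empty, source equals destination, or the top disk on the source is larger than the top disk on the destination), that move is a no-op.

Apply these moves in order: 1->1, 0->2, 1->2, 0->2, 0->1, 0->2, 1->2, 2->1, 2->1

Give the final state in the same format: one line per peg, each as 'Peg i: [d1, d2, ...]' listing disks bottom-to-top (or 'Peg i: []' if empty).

After move 1 (1->1):
Peg 0: [3, 2]
Peg 1: [4]
Peg 2: [5, 1]

After move 2 (0->2):
Peg 0: [3, 2]
Peg 1: [4]
Peg 2: [5, 1]

After move 3 (1->2):
Peg 0: [3, 2]
Peg 1: [4]
Peg 2: [5, 1]

After move 4 (0->2):
Peg 0: [3, 2]
Peg 1: [4]
Peg 2: [5, 1]

After move 5 (0->1):
Peg 0: [3]
Peg 1: [4, 2]
Peg 2: [5, 1]

After move 6 (0->2):
Peg 0: [3]
Peg 1: [4, 2]
Peg 2: [5, 1]

After move 7 (1->2):
Peg 0: [3]
Peg 1: [4, 2]
Peg 2: [5, 1]

After move 8 (2->1):
Peg 0: [3]
Peg 1: [4, 2, 1]
Peg 2: [5]

After move 9 (2->1):
Peg 0: [3]
Peg 1: [4, 2, 1]
Peg 2: [5]

Answer: Peg 0: [3]
Peg 1: [4, 2, 1]
Peg 2: [5]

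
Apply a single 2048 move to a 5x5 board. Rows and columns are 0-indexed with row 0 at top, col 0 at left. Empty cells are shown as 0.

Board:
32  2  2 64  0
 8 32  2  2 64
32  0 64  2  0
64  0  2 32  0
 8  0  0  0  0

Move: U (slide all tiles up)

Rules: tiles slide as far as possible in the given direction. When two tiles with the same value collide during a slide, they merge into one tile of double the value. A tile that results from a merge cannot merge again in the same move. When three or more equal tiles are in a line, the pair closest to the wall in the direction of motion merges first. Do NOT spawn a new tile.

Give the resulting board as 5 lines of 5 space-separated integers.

Answer: 32  2  4 64 64
 8 32 64  4  0
32  0  2 32  0
64  0  0  0  0
 8  0  0  0  0

Derivation:
Slide up:
col 0: [32, 8, 32, 64, 8] -> [32, 8, 32, 64, 8]
col 1: [2, 32, 0, 0, 0] -> [2, 32, 0, 0, 0]
col 2: [2, 2, 64, 2, 0] -> [4, 64, 2, 0, 0]
col 3: [64, 2, 2, 32, 0] -> [64, 4, 32, 0, 0]
col 4: [0, 64, 0, 0, 0] -> [64, 0, 0, 0, 0]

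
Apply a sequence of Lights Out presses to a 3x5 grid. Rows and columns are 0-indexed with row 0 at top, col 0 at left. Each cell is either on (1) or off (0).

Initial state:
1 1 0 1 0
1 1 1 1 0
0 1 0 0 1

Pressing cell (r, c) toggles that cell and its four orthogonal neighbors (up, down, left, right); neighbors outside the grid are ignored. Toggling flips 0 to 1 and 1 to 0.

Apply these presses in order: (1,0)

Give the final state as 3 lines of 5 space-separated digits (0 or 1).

After press 1 at (1,0):
0 1 0 1 0
0 0 1 1 0
1 1 0 0 1

Answer: 0 1 0 1 0
0 0 1 1 0
1 1 0 0 1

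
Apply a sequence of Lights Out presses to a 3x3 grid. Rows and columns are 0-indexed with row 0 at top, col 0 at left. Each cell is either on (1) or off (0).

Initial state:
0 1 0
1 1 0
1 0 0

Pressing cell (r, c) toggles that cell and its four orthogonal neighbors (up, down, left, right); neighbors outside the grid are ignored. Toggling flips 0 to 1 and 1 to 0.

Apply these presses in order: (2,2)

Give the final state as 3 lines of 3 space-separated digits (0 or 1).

After press 1 at (2,2):
0 1 0
1 1 1
1 1 1

Answer: 0 1 0
1 1 1
1 1 1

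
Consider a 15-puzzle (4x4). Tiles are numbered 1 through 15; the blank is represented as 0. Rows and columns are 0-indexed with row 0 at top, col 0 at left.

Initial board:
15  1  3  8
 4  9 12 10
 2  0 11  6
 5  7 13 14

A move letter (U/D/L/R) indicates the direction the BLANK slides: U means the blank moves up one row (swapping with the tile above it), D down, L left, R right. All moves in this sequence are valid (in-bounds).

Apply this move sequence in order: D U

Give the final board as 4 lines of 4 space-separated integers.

Answer: 15  1  3  8
 4  9 12 10
 2  0 11  6
 5  7 13 14

Derivation:
After move 1 (D):
15  1  3  8
 4  9 12 10
 2  7 11  6
 5  0 13 14

After move 2 (U):
15  1  3  8
 4  9 12 10
 2  0 11  6
 5  7 13 14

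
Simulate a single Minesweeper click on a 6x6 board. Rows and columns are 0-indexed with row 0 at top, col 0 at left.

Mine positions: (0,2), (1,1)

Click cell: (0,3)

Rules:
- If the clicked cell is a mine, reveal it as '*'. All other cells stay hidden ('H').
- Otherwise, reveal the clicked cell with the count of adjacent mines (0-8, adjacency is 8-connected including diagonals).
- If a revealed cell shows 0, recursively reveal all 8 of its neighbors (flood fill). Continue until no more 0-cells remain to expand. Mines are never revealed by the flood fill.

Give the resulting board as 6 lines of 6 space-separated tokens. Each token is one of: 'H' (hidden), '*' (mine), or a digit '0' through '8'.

H H H 1 H H
H H H H H H
H H H H H H
H H H H H H
H H H H H H
H H H H H H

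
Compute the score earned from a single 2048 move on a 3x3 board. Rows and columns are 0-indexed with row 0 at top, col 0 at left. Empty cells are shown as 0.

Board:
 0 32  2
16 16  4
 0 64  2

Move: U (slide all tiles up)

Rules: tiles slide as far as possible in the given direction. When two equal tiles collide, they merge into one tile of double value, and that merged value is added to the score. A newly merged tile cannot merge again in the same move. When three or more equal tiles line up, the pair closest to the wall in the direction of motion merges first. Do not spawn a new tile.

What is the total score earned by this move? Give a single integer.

Slide up:
col 0: [0, 16, 0] -> [16, 0, 0]  score +0 (running 0)
col 1: [32, 16, 64] -> [32, 16, 64]  score +0 (running 0)
col 2: [2, 4, 2] -> [2, 4, 2]  score +0 (running 0)
Board after move:
16 32  2
 0 16  4
 0 64  2

Answer: 0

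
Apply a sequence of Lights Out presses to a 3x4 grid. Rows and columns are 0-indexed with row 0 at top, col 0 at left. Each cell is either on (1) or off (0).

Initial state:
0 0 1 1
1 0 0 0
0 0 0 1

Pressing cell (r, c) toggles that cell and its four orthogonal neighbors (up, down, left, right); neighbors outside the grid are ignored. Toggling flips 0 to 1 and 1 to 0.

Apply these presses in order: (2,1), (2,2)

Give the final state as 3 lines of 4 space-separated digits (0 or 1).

After press 1 at (2,1):
0 0 1 1
1 1 0 0
1 1 1 1

After press 2 at (2,2):
0 0 1 1
1 1 1 0
1 0 0 0

Answer: 0 0 1 1
1 1 1 0
1 0 0 0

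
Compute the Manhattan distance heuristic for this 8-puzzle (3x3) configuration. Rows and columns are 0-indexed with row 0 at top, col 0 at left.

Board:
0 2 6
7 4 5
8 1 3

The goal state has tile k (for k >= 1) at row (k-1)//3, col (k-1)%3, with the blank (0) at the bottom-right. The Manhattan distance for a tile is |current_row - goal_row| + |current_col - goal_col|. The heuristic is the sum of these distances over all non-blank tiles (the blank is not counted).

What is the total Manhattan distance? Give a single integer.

Answer: 10

Derivation:
Tile 2: at (0,1), goal (0,1), distance |0-0|+|1-1| = 0
Tile 6: at (0,2), goal (1,2), distance |0-1|+|2-2| = 1
Tile 7: at (1,0), goal (2,0), distance |1-2|+|0-0| = 1
Tile 4: at (1,1), goal (1,0), distance |1-1|+|1-0| = 1
Tile 5: at (1,2), goal (1,1), distance |1-1|+|2-1| = 1
Tile 8: at (2,0), goal (2,1), distance |2-2|+|0-1| = 1
Tile 1: at (2,1), goal (0,0), distance |2-0|+|1-0| = 3
Tile 3: at (2,2), goal (0,2), distance |2-0|+|2-2| = 2
Sum: 0 + 1 + 1 + 1 + 1 + 1 + 3 + 2 = 10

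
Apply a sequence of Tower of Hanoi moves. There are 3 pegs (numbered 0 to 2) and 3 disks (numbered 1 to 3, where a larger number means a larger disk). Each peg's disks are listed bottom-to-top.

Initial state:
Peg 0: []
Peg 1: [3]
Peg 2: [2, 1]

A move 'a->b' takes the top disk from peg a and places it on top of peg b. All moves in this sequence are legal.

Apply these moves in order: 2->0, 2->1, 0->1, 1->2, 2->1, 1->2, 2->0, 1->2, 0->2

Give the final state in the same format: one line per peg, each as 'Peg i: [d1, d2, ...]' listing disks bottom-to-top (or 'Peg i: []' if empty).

After move 1 (2->0):
Peg 0: [1]
Peg 1: [3]
Peg 2: [2]

After move 2 (2->1):
Peg 0: [1]
Peg 1: [3, 2]
Peg 2: []

After move 3 (0->1):
Peg 0: []
Peg 1: [3, 2, 1]
Peg 2: []

After move 4 (1->2):
Peg 0: []
Peg 1: [3, 2]
Peg 2: [1]

After move 5 (2->1):
Peg 0: []
Peg 1: [3, 2, 1]
Peg 2: []

After move 6 (1->2):
Peg 0: []
Peg 1: [3, 2]
Peg 2: [1]

After move 7 (2->0):
Peg 0: [1]
Peg 1: [3, 2]
Peg 2: []

After move 8 (1->2):
Peg 0: [1]
Peg 1: [3]
Peg 2: [2]

After move 9 (0->2):
Peg 0: []
Peg 1: [3]
Peg 2: [2, 1]

Answer: Peg 0: []
Peg 1: [3]
Peg 2: [2, 1]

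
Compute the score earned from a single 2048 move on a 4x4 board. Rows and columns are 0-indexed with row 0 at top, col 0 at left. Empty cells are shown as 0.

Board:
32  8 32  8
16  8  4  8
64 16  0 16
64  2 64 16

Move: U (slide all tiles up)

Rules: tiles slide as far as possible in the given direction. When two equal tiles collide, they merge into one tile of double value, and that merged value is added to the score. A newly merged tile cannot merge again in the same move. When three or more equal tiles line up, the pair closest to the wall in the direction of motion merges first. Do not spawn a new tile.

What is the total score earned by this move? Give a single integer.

Answer: 192

Derivation:
Slide up:
col 0: [32, 16, 64, 64] -> [32, 16, 128, 0]  score +128 (running 128)
col 1: [8, 8, 16, 2] -> [16, 16, 2, 0]  score +16 (running 144)
col 2: [32, 4, 0, 64] -> [32, 4, 64, 0]  score +0 (running 144)
col 3: [8, 8, 16, 16] -> [16, 32, 0, 0]  score +48 (running 192)
Board after move:
 32  16  32  16
 16  16   4  32
128   2  64   0
  0   0   0   0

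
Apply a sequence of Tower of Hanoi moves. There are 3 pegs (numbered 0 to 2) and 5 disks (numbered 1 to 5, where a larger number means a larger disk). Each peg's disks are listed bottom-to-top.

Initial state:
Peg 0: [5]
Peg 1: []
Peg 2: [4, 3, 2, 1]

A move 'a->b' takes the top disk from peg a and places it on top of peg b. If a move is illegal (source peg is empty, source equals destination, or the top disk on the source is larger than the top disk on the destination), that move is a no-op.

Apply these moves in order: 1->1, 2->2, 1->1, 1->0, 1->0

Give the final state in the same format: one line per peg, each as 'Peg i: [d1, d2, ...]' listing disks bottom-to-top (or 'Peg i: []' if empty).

After move 1 (1->1):
Peg 0: [5]
Peg 1: []
Peg 2: [4, 3, 2, 1]

After move 2 (2->2):
Peg 0: [5]
Peg 1: []
Peg 2: [4, 3, 2, 1]

After move 3 (1->1):
Peg 0: [5]
Peg 1: []
Peg 2: [4, 3, 2, 1]

After move 4 (1->0):
Peg 0: [5]
Peg 1: []
Peg 2: [4, 3, 2, 1]

After move 5 (1->0):
Peg 0: [5]
Peg 1: []
Peg 2: [4, 3, 2, 1]

Answer: Peg 0: [5]
Peg 1: []
Peg 2: [4, 3, 2, 1]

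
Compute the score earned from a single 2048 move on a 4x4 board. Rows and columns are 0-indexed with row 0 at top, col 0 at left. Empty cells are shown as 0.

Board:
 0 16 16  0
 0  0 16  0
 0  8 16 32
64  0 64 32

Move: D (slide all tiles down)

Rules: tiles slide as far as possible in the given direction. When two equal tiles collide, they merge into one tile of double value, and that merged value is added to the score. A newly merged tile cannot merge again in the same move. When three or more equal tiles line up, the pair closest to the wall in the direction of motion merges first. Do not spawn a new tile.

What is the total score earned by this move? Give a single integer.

Answer: 96

Derivation:
Slide down:
col 0: [0, 0, 0, 64] -> [0, 0, 0, 64]  score +0 (running 0)
col 1: [16, 0, 8, 0] -> [0, 0, 16, 8]  score +0 (running 0)
col 2: [16, 16, 16, 64] -> [0, 16, 32, 64]  score +32 (running 32)
col 3: [0, 0, 32, 32] -> [0, 0, 0, 64]  score +64 (running 96)
Board after move:
 0  0  0  0
 0  0 16  0
 0 16 32  0
64  8 64 64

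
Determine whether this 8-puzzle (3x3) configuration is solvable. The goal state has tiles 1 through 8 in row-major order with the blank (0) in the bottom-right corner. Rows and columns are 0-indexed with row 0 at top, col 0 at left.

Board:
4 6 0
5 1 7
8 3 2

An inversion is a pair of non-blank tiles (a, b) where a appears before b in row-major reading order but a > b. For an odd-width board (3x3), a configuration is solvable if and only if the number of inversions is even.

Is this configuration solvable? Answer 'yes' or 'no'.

Answer: no

Derivation:
Inversions (pairs i<j in row-major order where tile[i] > tile[j] > 0): 15
15 is odd, so the puzzle is not solvable.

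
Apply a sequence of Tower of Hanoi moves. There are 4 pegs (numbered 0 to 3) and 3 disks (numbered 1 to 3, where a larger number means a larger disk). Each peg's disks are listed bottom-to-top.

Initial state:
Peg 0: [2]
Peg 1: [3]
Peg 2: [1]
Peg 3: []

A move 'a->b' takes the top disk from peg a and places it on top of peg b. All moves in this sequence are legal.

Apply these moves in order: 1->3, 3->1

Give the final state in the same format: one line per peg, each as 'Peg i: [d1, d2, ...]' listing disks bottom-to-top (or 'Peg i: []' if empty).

Answer: Peg 0: [2]
Peg 1: [3]
Peg 2: [1]
Peg 3: []

Derivation:
After move 1 (1->3):
Peg 0: [2]
Peg 1: []
Peg 2: [1]
Peg 3: [3]

After move 2 (3->1):
Peg 0: [2]
Peg 1: [3]
Peg 2: [1]
Peg 3: []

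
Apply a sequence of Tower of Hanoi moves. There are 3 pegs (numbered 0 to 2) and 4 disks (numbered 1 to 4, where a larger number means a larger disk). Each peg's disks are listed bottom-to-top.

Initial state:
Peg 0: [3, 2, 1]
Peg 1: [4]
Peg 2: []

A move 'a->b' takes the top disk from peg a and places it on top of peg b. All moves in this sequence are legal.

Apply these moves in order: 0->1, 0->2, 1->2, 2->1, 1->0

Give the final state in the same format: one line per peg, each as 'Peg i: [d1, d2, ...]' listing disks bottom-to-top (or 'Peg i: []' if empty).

After move 1 (0->1):
Peg 0: [3, 2]
Peg 1: [4, 1]
Peg 2: []

After move 2 (0->2):
Peg 0: [3]
Peg 1: [4, 1]
Peg 2: [2]

After move 3 (1->2):
Peg 0: [3]
Peg 1: [4]
Peg 2: [2, 1]

After move 4 (2->1):
Peg 0: [3]
Peg 1: [4, 1]
Peg 2: [2]

After move 5 (1->0):
Peg 0: [3, 1]
Peg 1: [4]
Peg 2: [2]

Answer: Peg 0: [3, 1]
Peg 1: [4]
Peg 2: [2]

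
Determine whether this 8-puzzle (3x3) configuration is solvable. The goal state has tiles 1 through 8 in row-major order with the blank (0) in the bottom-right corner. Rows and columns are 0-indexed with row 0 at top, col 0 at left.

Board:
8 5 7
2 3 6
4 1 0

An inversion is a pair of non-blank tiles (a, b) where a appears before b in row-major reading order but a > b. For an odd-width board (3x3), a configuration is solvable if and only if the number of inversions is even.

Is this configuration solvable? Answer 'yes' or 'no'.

Inversions (pairs i<j in row-major order where tile[i] > tile[j] > 0): 21
21 is odd, so the puzzle is not solvable.

Answer: no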